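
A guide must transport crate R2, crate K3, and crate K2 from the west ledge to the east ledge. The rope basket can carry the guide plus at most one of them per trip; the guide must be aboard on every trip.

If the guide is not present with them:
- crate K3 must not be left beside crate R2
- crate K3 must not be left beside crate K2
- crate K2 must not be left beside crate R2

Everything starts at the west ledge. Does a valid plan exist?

No

Whatever the first load, the items left behind include a forbidden pair without the guide. No opening move is safe, so no plan exists.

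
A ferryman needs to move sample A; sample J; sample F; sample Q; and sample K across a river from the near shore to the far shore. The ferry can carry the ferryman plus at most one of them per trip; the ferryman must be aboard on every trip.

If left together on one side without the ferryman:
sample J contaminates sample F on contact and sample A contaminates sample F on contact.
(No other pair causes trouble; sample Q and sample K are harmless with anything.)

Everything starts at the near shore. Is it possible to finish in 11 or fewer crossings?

Yes

Yes — this plan uses 11 crossings (≤ 11):
1. Ferryman goes to the far shore with sample F.  [the near shore: sample A, sample J, sample K, sample Q | the far shore: sample F]
2. Ferryman goes back to the near shore alone.  [the near shore: sample A, sample J, sample K, sample Q | the far shore: sample F]
3. Ferryman goes to the far shore with sample A.  [the near shore: sample J, sample K, sample Q | the far shore: sample A, sample F]
4. Ferryman goes back to the near shore with sample F.  [the near shore: sample F, sample J, sample K, sample Q | the far shore: sample A]
5. Ferryman goes to the far shore with sample J.  [the near shore: sample F, sample K, sample Q | the far shore: sample A, sample J]
6. Ferryman goes back to the near shore alone.  [the near shore: sample F, sample K, sample Q | the far shore: sample A, sample J]
7. Ferryman goes to the far shore with sample Q.  [the near shore: sample F, sample K | the far shore: sample A, sample J, sample Q]
8. Ferryman goes back to the near shore alone.  [the near shore: sample F, sample K | the far shore: sample A, sample J, sample Q]
9. Ferryman goes to the far shore with sample K.  [the near shore: sample F | the far shore: sample A, sample J, sample K, sample Q]
10. Ferryman goes back to the near shore alone.  [the near shore: sample F | the far shore: sample A, sample J, sample K, sample Q]
11. Ferryman goes to the far shore with sample F.  [the near shore: — | the far shore: sample A, sample F, sample J, sample K, sample Q]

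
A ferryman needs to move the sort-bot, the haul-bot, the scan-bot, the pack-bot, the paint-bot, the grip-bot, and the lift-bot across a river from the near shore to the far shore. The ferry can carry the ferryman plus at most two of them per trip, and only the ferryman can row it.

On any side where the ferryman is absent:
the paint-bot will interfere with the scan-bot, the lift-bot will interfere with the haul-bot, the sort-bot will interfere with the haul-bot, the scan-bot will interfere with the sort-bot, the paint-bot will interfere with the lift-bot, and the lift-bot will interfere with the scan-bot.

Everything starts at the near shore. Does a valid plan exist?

No

Whatever the first load, the items left behind include a forbidden pair without the ferryman. No opening move is safe, so no plan exists.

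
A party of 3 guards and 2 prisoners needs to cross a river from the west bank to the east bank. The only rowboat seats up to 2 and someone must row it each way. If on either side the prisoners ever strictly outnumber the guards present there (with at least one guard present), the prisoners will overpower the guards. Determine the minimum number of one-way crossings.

Counting alone: each trip to the east bank takes at most 2 across and each return brings at least 1 back, so after t trips out (and t−1 returns) at most 2t − (t−1) of the 5 are across; that first reaches 5 at t = 4, so at least 7 crossings are needed.
The plan below uses exactly 7 crossings, so it is optimal:
1. 2 prisoners → the east bank.  (the west bank: 3G 0P; the east bank: 0G 2P)
2. 1 prisoner ← the west bank.  (the west bank: 3G 1P; the east bank: 0G 1P)
3. 2 guards → the east bank.  (the west bank: 1G 1P; the east bank: 2G 1P)
4. 1 guard ← the west bank.  (the west bank: 2G 1P; the east bank: 1G 1P)
5. 1 guard and 1 prisoner → the east bank.  (the west bank: 1G 0P; the east bank: 2G 2P)
6. 1 prisoner ← the west bank.  (the west bank: 1G 1P; the east bank: 2G 1P)
7. 1 guard and 1 prisoner → the east bank.  (the west bank: 0G 0P; the east bank: 3G 2P)

7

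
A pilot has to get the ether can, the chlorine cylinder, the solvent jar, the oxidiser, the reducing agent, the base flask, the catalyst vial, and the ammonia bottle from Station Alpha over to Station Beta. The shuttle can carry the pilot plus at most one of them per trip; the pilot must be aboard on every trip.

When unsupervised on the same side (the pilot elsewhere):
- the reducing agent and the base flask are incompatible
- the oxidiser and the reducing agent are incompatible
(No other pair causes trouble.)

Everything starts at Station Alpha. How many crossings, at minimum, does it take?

Counting alone: the pilot can take at most 1 across per trip to Station Beta, so moving all 8 needs at least 8 loaded trips out, with a return between consecutive ones — at least 15 crossings.
The safety rule pushes this higher. Following every safe sequence of crossings, the most of the 8 that can be at Station Beta as the shuttle arrives there on crossing 15 is 7 — never all 8.
So no plan with fewer than 17 crossings exists, and this one achieves 17:
1. Pilot goes to Station Beta with the reducing agent.  [Station Alpha: the ammonia bottle, the base flask, the catalyst vial, the chlorine cylinder, the ether can, the oxidiser, the solvent jar | Station Beta: the reducing agent]
2. Pilot goes back to Station Alpha alone.  [Station Alpha: the ammonia bottle, the base flask, the catalyst vial, the chlorine cylinder, the ether can, the oxidiser, the solvent jar | Station Beta: the reducing agent]
3. Pilot goes to Station Beta with the ether can.  [Station Alpha: the ammonia bottle, the base flask, the catalyst vial, the chlorine cylinder, the oxidiser, the solvent jar | Station Beta: the ether can, the reducing agent]
4. Pilot goes back to Station Alpha alone.  [Station Alpha: the ammonia bottle, the base flask, the catalyst vial, the chlorine cylinder, the oxidiser, the solvent jar | Station Beta: the ether can, the reducing agent]
5. Pilot goes to Station Beta with the chlorine cylinder.  [Station Alpha: the ammonia bottle, the base flask, the catalyst vial, the oxidiser, the solvent jar | Station Beta: the chlorine cylinder, the ether can, the reducing agent]
6. Pilot goes back to Station Alpha alone.  [Station Alpha: the ammonia bottle, the base flask, the catalyst vial, the oxidiser, the solvent jar | Station Beta: the chlorine cylinder, the ether can, the reducing agent]
7. Pilot goes to Station Beta with the solvent jar.  [Station Alpha: the ammonia bottle, the base flask, the catalyst vial, the oxidiser | Station Beta: the chlorine cylinder, the ether can, the reducing agent, the solvent jar]
8. Pilot goes back to Station Alpha alone.  [Station Alpha: the ammonia bottle, the base flask, the catalyst vial, the oxidiser | Station Beta: the chlorine cylinder, the ether can, the reducing agent, the solvent jar]
9. Pilot goes to Station Beta with the oxidiser.  [Station Alpha: the ammonia bottle, the base flask, the catalyst vial | Station Beta: the chlorine cylinder, the ether can, the oxidiser, the reducing agent, the solvent jar]
10. Pilot goes back to Station Alpha with the reducing agent.  [Station Alpha: the ammonia bottle, the base flask, the catalyst vial, the reducing agent | Station Beta: the chlorine cylinder, the ether can, the oxidiser, the solvent jar]
11. Pilot goes to Station Beta with the base flask.  [Station Alpha: the ammonia bottle, the catalyst vial, the reducing agent | Station Beta: the base flask, the chlorine cylinder, the ether can, the oxidiser, the solvent jar]
12. Pilot goes back to Station Alpha alone.  [Station Alpha: the ammonia bottle, the catalyst vial, the reducing agent | Station Beta: the base flask, the chlorine cylinder, the ether can, the oxidiser, the solvent jar]
13. Pilot goes to Station Beta with the catalyst vial.  [Station Alpha: the ammonia bottle, the reducing agent | Station Beta: the base flask, the catalyst vial, the chlorine cylinder, the ether can, the oxidiser, the solvent jar]
14. Pilot goes back to Station Alpha alone.  [Station Alpha: the ammonia bottle, the reducing agent | Station Beta: the base flask, the catalyst vial, the chlorine cylinder, the ether can, the oxidiser, the solvent jar]
15. Pilot goes to Station Beta with the ammonia bottle.  [Station Alpha: the reducing agent | Station Beta: the ammonia bottle, the base flask, the catalyst vial, the chlorine cylinder, the ether can, the oxidiser, the solvent jar]
16. Pilot goes back to Station Alpha alone.  [Station Alpha: the reducing agent | Station Beta: the ammonia bottle, the base flask, the catalyst vial, the chlorine cylinder, the ether can, the oxidiser, the solvent jar]
17. Pilot goes to Station Beta with the reducing agent.  [Station Alpha: — | Station Beta: the ammonia bottle, the base flask, the catalyst vial, the chlorine cylinder, the ether can, the oxidiser, the reducing agent, the solvent jar]

17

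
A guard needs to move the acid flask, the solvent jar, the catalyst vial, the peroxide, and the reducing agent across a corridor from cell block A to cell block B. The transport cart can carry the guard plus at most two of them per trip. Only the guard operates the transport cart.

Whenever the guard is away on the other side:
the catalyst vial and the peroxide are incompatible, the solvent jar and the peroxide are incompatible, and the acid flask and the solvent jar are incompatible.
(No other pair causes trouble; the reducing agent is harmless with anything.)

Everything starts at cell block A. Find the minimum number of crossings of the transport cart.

Counting alone: the guard can take at most 2 across per trip to cell block B, so moving all 5 needs at least 3 loaded trips out, with a return between consecutive ones — at least 5 crossings.
The plan below uses exactly 5 crossings, so it is optimal:
1. Guard goes to cell block B with the acid flask and the peroxide.
2. Guard goes back to cell block A alone.
3. Guard goes to cell block B with the reducing agent.
4. Guard goes back to cell block A alone.
5. Guard goes to cell block B with the catalyst vial and the solvent jar.

5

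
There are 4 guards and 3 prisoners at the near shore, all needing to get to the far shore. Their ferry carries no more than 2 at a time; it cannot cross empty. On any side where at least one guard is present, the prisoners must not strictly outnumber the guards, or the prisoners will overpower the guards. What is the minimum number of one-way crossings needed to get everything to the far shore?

Counting alone: each trip to the far shore takes at most 2 across and each return brings at least 1 back, so after t trips out (and t−1 returns) at most 2t − (t−1) of the 7 are across; that first reaches 7 at t = 6, so at least 11 crossings are needed.
The plan below uses exactly 11 crossings, so it is optimal:
1. 2 prisoners → the far shore.  (the near shore: 4G 1P; the far shore: 0G 2P)
2. 1 prisoner ← the near shore.  (the near shore: 4G 2P; the far shore: 0G 1P)
3. 2 prisoners → the far shore.  (the near shore: 4G 0P; the far shore: 0G 3P)
4. 1 prisoner ← the near shore.  (the near shore: 4G 1P; the far shore: 0G 2P)
5. 2 guards → the far shore.  (the near shore: 2G 1P; the far shore: 2G 2P)
6. 1 prisoner ← the near shore.  (the near shore: 2G 2P; the far shore: 2G 1P)
7. 1 guard and 1 prisoner → the far shore.  (the near shore: 1G 1P; the far shore: 3G 2P)
8. 1 guard ← the near shore.  (the near shore: 2G 1P; the far shore: 2G 2P)
9. 1 guard and 1 prisoner → the far shore.  (the near shore: 1G 0P; the far shore: 3G 3P)
10. 1 prisoner ← the near shore.  (the near shore: 1G 1P; the far shore: 3G 2P)
11. 1 guard and 1 prisoner → the far shore.  (the near shore: 0G 0P; the far shore: 4G 3P)

11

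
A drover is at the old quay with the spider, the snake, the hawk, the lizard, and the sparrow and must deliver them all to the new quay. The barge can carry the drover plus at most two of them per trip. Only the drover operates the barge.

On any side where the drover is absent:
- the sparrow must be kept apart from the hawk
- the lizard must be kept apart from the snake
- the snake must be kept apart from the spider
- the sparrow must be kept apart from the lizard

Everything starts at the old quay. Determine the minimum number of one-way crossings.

Counting alone: the drover can take at most 2 across per trip to the new quay, so moving all 5 needs at least 3 loaded trips out, with a return between consecutive ones — at least 5 crossings.
The safety rule pushes this higher. Following every safe sequence of crossings, the most of the 5 that can be at the new quay as the barge arrives there on crossing 5 is 4 — never all 5.
So no plan with fewer than 7 crossings exists, and this one achieves 7:
1. Drover goes to the new quay with the snake and the sparrow.  [the old quay: the hawk, the lizard, the spider | the new quay: the snake, the sparrow]
2. Drover goes back to the old quay alone.  [the old quay: the hawk, the lizard, the spider | the new quay: the snake, the sparrow]
3. Drover goes to the new quay with the spider.  [the old quay: the hawk, the lizard | the new quay: the snake, the sparrow, the spider]
4. Drover goes back to the old quay with the snake.  [the old quay: the hawk, the lizard, the snake | the new quay: the sparrow, the spider]
5. Drover goes to the new quay with the hawk and the lizard.  [the old quay: the snake | the new quay: the hawk, the lizard, the sparrow, the spider]
6. Drover goes back to the old quay with the sparrow.  [the old quay: the snake, the sparrow | the new quay: the hawk, the lizard, the spider]
7. Drover goes to the new quay with the snake and the sparrow.  [the old quay: — | the new quay: the hawk, the lizard, the snake, the sparrow, the spider]

7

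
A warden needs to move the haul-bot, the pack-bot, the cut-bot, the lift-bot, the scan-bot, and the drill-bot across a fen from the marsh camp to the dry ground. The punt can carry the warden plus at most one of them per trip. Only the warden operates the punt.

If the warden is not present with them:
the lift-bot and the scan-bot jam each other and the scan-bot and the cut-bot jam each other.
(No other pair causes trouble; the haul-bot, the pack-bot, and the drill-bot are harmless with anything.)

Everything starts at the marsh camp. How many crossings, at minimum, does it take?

13

Counting alone: the warden can take at most 1 across per trip to the dry ground, so moving all 6 needs at least 6 loaded trips out, with a return between consecutive ones — at least 11 crossings.
The safety rule pushes this higher. Following every safe sequence of crossings, the most of the 6 that can be at the dry ground as the punt arrives there on crossing 11 is 5 — never all 6.
So no plan with fewer than 13 crossings exists, and this one achieves 13:
1. Warden goes to the dry ground with the scan-bot.
2. Warden goes back to the marsh camp alone.
3. Warden goes to the dry ground with the haul-bot.
4. Warden goes back to the marsh camp alone.
5. Warden goes to the dry ground with the pack-bot.
6. Warden goes back to the marsh camp alone.
7. Warden goes to the dry ground with the cut-bot.
8. Warden goes back to the marsh camp with the scan-bot.
9. Warden goes to the dry ground with the lift-bot.
10. Warden goes back to the marsh camp alone.
11. Warden goes to the dry ground with the drill-bot.
12. Warden goes back to the marsh camp alone.
13. Warden goes to the dry ground with the scan-bot.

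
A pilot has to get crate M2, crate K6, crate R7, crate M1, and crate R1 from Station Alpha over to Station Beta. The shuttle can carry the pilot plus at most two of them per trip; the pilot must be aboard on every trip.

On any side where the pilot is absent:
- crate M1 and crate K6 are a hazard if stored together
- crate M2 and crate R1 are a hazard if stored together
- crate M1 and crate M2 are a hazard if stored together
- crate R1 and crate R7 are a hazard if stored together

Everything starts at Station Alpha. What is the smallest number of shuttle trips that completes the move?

Counting alone: the pilot can take at most 2 across per trip to Station Beta, so moving all 5 needs at least 3 loaded trips out, with a return between consecutive ones — at least 5 crossings.
The safety rule pushes this higher. Following every safe sequence of crossings, the most of the 5 that can be at Station Beta as the shuttle arrives there on crossing 5 is 4 — never all 5.
So no plan with fewer than 7 crossings exists, and this one achieves 7:
1. Pilot goes to Station Beta with crate M1 and crate R1.  [Station Alpha: crate K6, crate M2, crate R7 | Station Beta: crate M1, crate R1]
2. Pilot goes back to Station Alpha alone.  [Station Alpha: crate K6, crate M2, crate R7 | Station Beta: crate M1, crate R1]
3. Pilot goes to Station Beta with crate M2.  [Station Alpha: crate K6, crate R7 | Station Beta: crate M1, crate M2, crate R1]
4. Pilot goes back to Station Alpha with crate M1 and crate R1.  [Station Alpha: crate K6, crate M1, crate R1, crate R7 | Station Beta: crate M2]
5. Pilot goes to Station Beta with crate K6 and crate R7.  [Station Alpha: crate M1, crate R1 | Station Beta: crate K6, crate M2, crate R7]
6. Pilot goes back to Station Alpha alone.  [Station Alpha: crate M1, crate R1 | Station Beta: crate K6, crate M2, crate R7]
7. Pilot goes to Station Beta with crate M1 and crate R1.  [Station Alpha: — | Station Beta: crate K6, crate M1, crate M2, crate R1, crate R7]

7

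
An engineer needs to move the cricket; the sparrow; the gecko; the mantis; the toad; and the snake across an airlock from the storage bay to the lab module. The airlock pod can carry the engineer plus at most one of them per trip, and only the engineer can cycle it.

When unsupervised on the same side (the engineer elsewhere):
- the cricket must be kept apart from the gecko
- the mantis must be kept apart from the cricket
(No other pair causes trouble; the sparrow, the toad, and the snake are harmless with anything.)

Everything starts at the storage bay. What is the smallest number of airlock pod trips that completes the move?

13

Counting alone: the engineer can take at most 1 across per trip to the lab module, so moving all 6 needs at least 6 loaded trips out, with a return between consecutive ones — at least 11 crossings.
The safety rule pushes this higher. Following every safe sequence of crossings, the most of the 6 that can be at the lab module as the airlock pod arrives there on crossing 11 is 5 — never all 6.
So no plan with fewer than 13 crossings exists, and this one achieves 13:
1. Engineer goes to the lab module with the cricket.
2. Engineer goes back to the storage bay alone.
3. Engineer goes to the lab module with the sparrow.
4. Engineer goes back to the storage bay alone.
5. Engineer goes to the lab module with the gecko.
6. Engineer goes back to the storage bay with the cricket.
7. Engineer goes to the lab module with the mantis.
8. Engineer goes back to the storage bay alone.
9. Engineer goes to the lab module with the toad.
10. Engineer goes back to the storage bay alone.
11. Engineer goes to the lab module with the snake.
12. Engineer goes back to the storage bay alone.
13. Engineer goes to the lab module with the cricket.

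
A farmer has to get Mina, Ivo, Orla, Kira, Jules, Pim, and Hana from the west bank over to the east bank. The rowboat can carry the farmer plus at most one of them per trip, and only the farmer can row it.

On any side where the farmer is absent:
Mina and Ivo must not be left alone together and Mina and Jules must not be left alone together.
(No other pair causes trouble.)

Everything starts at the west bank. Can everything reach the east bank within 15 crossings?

Yes — this plan uses 15 crossings (≤ 15):
1. Farmer goes to the east bank with Mina.  [the west bank: Hana, Ivo, Jules, Kira, Orla, Pim | the east bank: Mina]
2. Farmer goes back to the west bank alone.  [the west bank: Hana, Ivo, Jules, Kira, Orla, Pim | the east bank: Mina]
3. Farmer goes to the east bank with Ivo.  [the west bank: Hana, Jules, Kira, Orla, Pim | the east bank: Ivo, Mina]
4. Farmer goes back to the west bank with Mina.  [the west bank: Hana, Jules, Kira, Mina, Orla, Pim | the east bank: Ivo]
5. Farmer goes to the east bank with Jules.  [the west bank: Hana, Kira, Mina, Orla, Pim | the east bank: Ivo, Jules]
6. Farmer goes back to the west bank alone.  [the west bank: Hana, Kira, Mina, Orla, Pim | the east bank: Ivo, Jules]
7. Farmer goes to the east bank with Orla.  [the west bank: Hana, Kira, Mina, Pim | the east bank: Ivo, Jules, Orla]
8. Farmer goes back to the west bank alone.  [the west bank: Hana, Kira, Mina, Pim | the east bank: Ivo, Jules, Orla]
9. Farmer goes to the east bank with Kira.  [the west bank: Hana, Mina, Pim | the east bank: Ivo, Jules, Kira, Orla]
10. Farmer goes back to the west bank alone.  [the west bank: Hana, Mina, Pim | the east bank: Ivo, Jules, Kira, Orla]
11. Farmer goes to the east bank with Pim.  [the west bank: Hana, Mina | the east bank: Ivo, Jules, Kira, Orla, Pim]
12. Farmer goes back to the west bank alone.  [the west bank: Hana, Mina | the east bank: Ivo, Jules, Kira, Orla, Pim]
13. Farmer goes to the east bank with Hana.  [the west bank: Mina | the east bank: Hana, Ivo, Jules, Kira, Orla, Pim]
14. Farmer goes back to the west bank alone.  [the west bank: Mina | the east bank: Hana, Ivo, Jules, Kira, Orla, Pim]
15. Farmer goes to the east bank with Mina.  [the west bank: — | the east bank: Hana, Ivo, Jules, Kira, Mina, Orla, Pim]

Yes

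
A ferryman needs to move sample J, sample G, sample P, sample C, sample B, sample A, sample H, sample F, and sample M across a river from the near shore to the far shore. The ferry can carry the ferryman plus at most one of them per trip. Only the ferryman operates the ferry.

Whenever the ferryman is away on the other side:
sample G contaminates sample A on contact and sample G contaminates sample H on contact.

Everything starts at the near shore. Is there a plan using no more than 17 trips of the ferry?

No

Counting alone: the ferryman can take at most 1 across per trip to the far shore, so moving all 9 needs at least 9 loaded trips out, with a return between consecutive ones — at least 17 crossings.
The safety rule pushes this higher. Following every safe sequence of crossings, the most of the 9 that can be at the far shore as the ferry arrives there on crossing 17 is 8 — never all 9.
So the move cannot be finished within 17 crossings. (The shortest complete plan takes 19:)
1. Ferryman goes to the far shore with sample G.  [the near shore: sample A, sample B, sample C, sample F, sample H, sample J, sample M, sample P | the far shore: sample G]
2. Ferryman goes back to the near shore alone.  [the near shore: sample A, sample B, sample C, sample F, sample H, sample J, sample M, sample P | the far shore: sample G]
3. Ferryman goes to the far shore with sample J.  [the near shore: sample A, sample B, sample C, sample F, sample H, sample M, sample P | the far shore: sample G, sample J]
4. Ferryman goes back to the near shore alone.  [the near shore: sample A, sample B, sample C, sample F, sample H, sample M, sample P | the far shore: sample G, sample J]
5. Ferryman goes to the far shore with sample P.  [the near shore: sample A, sample B, sample C, sample F, sample H, sample M | the far shore: sample G, sample J, sample P]
6. Ferryman goes back to the near shore alone.  [the near shore: sample A, sample B, sample C, sample F, sample H, sample M | the far shore: sample G, sample J, sample P]
7. Ferryman goes to the far shore with sample C.  [the near shore: sample A, sample B, sample F, sample H, sample M | the far shore: sample C, sample G, sample J, sample P]
8. Ferryman goes back to the near shore alone.  [the near shore: sample A, sample B, sample F, sample H, sample M | the far shore: sample C, sample G, sample J, sample P]
9. Ferryman goes to the far shore with sample B.  [the near shore: sample A, sample F, sample H, sample M | the far shore: sample B, sample C, sample G, sample J, sample P]
10. Ferryman goes back to the near shore alone.  [the near shore: sample A, sample F, sample H, sample M | the far shore: sample B, sample C, sample G, sample J, sample P]
11. Ferryman goes to the far shore with sample A.  [the near shore: sample F, sample H, sample M | the far shore: sample A, sample B, sample C, sample G, sample J, sample P]
12. Ferryman goes back to the near shore with sample G.  [the near shore: sample F, sample G, sample H, sample M | the far shore: sample A, sample B, sample C, sample J, sample P]
13. Ferryman goes to the far shore with sample H.  [the near shore: sample F, sample G, sample M | the far shore: sample A, sample B, sample C, sample H, sample J, sample P]
14. Ferryman goes back to the near shore alone.  [the near shore: sample F, sample G, sample M | the far shore: sample A, sample B, sample C, sample H, sample J, sample P]
15. Ferryman goes to the far shore with sample F.  [the near shore: sample G, sample M | the far shore: sample A, sample B, sample C, sample F, sample H, sample J, sample P]
16. Ferryman goes back to the near shore alone.  [the near shore: sample G, sample M | the far shore: sample A, sample B, sample C, sample F, sample H, sample J, sample P]
17. Ferryman goes to the far shore with sample M.  [the near shore: sample G | the far shore: sample A, sample B, sample C, sample F, sample H, sample J, sample M, sample P]
18. Ferryman goes back to the near shore alone.  [the near shore: sample G | the far shore: sample A, sample B, sample C, sample F, sample H, sample J, sample M, sample P]
19. Ferryman goes to the far shore with sample G.  [the near shore: — | the far shore: sample A, sample B, sample C, sample F, sample G, sample H, sample J, sample M, sample P]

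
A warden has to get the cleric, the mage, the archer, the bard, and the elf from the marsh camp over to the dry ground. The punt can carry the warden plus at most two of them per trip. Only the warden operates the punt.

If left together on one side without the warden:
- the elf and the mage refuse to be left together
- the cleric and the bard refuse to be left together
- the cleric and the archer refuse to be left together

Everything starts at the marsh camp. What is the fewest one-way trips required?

5

Counting alone: the warden can take at most 2 across per trip to the dry ground, so moving all 5 needs at least 3 loaded trips out, with a return between consecutive ones — at least 5 crossings.
The plan below uses exactly 5 crossings, so it is optimal:
1. Warden goes to the dry ground with the cleric and the mage.
2. Warden goes back to the marsh camp alone.
3. Warden goes to the dry ground with the archer and the bard.
4. Warden goes back to the marsh camp with the cleric.
5. Warden goes to the dry ground with the cleric and the elf.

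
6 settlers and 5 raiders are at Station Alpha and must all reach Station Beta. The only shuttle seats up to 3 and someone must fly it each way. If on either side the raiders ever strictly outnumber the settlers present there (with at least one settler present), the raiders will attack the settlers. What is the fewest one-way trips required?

9

Counting alone: each trip to Station Beta takes at most 3 across and each return brings at least 1 back, so after t trips out (and t−1 returns) at most 3t − (t−1) of the 11 are across; that first reaches 11 at t = 5, so at least 9 crossings are needed.
The plan below uses exactly 9 crossings, so it is optimal:
1. 3 raiders → Station Beta.  (Station Alpha: 6S 2R; Station Beta: 0S 3R)
2. 1 raider ← Station Alpha.  (Station Alpha: 6S 3R; Station Beta: 0S 2R)
3. 3 settlers → Station Beta.  (Station Alpha: 3S 3R; Station Beta: 3S 2R)
4. 1 settler ← Station Alpha.  (Station Alpha: 4S 3R; Station Beta: 2S 2R)
5. 2 settlers and 1 raider → Station Beta.  (Station Alpha: 2S 2R; Station Beta: 4S 3R)
6. 1 settler ← Station Alpha.  (Station Alpha: 3S 2R; Station Beta: 3S 3R)
7. 2 settlers and 1 raider → Station Beta.  (Station Alpha: 1S 1R; Station Beta: 5S 4R)
8. 1 settler ← Station Alpha.  (Station Alpha: 2S 1R; Station Beta: 4S 4R)
9. 2 settlers and 1 raider → Station Beta.  (Station Alpha: 0S 0R; Station Beta: 6S 5R)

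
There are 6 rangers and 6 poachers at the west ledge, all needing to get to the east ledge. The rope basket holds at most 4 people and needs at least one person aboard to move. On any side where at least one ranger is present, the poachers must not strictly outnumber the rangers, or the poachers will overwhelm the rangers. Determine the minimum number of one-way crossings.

Counting alone: each trip to the east ledge takes at most 4 across and each return brings at least 1 back, so after t trips out (and t−1 returns) at most 4t − (t−1) of the 12 are across; that first reaches 12 at t = 4, so at least 7 crossings are needed.
The safety rule pushes this higher. Following every safe sequence of crossings, the most of the 12 that can be at the east ledge as the rope basket arrives there on crossing 7 is 11 — never all 12.
So no plan with fewer than 9 crossings exists, and this one achieves 9:
1. 2 poachers → the east ledge.  (the west ledge: 6R 4P; the east ledge: 0R 2P)
2. 1 poacher ← the west ledge.  (the west ledge: 6R 5P; the east ledge: 0R 1P)
3. 4 poachers → the east ledge.  (the west ledge: 6R 1P; the east ledge: 0R 5P)
4. 1 poacher ← the west ledge.  (the west ledge: 6R 2P; the east ledge: 0R 4P)
5. 4 rangers → the east ledge.  (the west ledge: 2R 2P; the east ledge: 4R 4P)
6. 1 ranger and 1 poacher ← the west ledge.  (the west ledge: 3R 3P; the east ledge: 3R 3P)
7. 2 rangers and 2 poachers → the east ledge.  (the west ledge: 1R 1P; the east ledge: 5R 5P)
8. 1 ranger and 1 poacher ← the west ledge.  (the west ledge: 2R 2P; the east ledge: 4R 4P)
9. 2 rangers and 2 poachers → the east ledge.  (the west ledge: 0R 0P; the east ledge: 6R 6P)

9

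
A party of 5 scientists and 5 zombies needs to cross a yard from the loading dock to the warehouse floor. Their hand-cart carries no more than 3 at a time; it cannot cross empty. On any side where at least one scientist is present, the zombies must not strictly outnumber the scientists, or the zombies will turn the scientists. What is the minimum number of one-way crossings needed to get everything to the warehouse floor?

11

Counting alone: each trip to the warehouse floor takes at most 3 across and each return brings at least 1 back, so after t trips out (and t−1 returns) at most 3t − (t−1) of the 10 are across; that first reaches 10 at t = 5, so at least 9 crossings are needed.
The safety rule pushes this higher. Following every safe sequence of crossings, the most of the 10 that can be at the warehouse floor as the hand-cart arrives there on crossing 9 is 9 — never all 10.
So no plan with fewer than 11 crossings exists, and this one achieves 11:
1. 2 zombies → the warehouse floor.  (the loading dock: 5S 3Z; the warehouse floor: 0S 2Z)
2. 1 zombie ← the loading dock.  (the loading dock: 5S 4Z; the warehouse floor: 0S 1Z)
3. 3 zombies → the warehouse floor.  (the loading dock: 5S 1Z; the warehouse floor: 0S 4Z)
4. 1 zombie ← the loading dock.  (the loading dock: 5S 2Z; the warehouse floor: 0S 3Z)
5. 3 scientists → the warehouse floor.  (the loading dock: 2S 2Z; the warehouse floor: 3S 3Z)
6. 1 scientist and 1 zombie ← the loading dock.  (the loading dock: 3S 3Z; the warehouse floor: 2S 2Z)
7. 3 scientists → the warehouse floor.  (the loading dock: 0S 3Z; the warehouse floor: 5S 2Z)
8. 1 zombie ← the loading dock.  (the loading dock: 0S 4Z; the warehouse floor: 5S 1Z)
9. 2 zombies → the warehouse floor.  (the loading dock: 0S 2Z; the warehouse floor: 5S 3Z)
10. 1 zombie ← the loading dock.  (the loading dock: 0S 3Z; the warehouse floor: 5S 2Z)
11. 3 zombies → the warehouse floor.  (the loading dock: 0S 0Z; the warehouse floor: 5S 5Z)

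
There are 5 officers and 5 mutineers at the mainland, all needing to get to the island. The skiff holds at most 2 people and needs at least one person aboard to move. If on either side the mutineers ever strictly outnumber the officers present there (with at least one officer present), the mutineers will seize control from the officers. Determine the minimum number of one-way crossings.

impossible

Following every safe sequence of crossings from the start, the most of the 10 that can be at the island as the skiff arrives there on crossings 1, 3, 5, 7 is 2, 3, 4, 5 respectively; the best ever achieved is 5 of 10.
From crossing 9 on, no configuration arises that was not already reachable earlier: only 13 distinct safe configurations (who is on which side, and where the skiff is) can ever be reached, none of them has everyone across, and every continuation just revisits them. They are: 0 officers + 0 mutineers across (skiff back at the start); 0 officers + 1 mutineer across (skiff there); 0 officers + 1 mutineer across (skiff back at the start); 0 officers + 2 mutineers across (skiff there); 0 officers + 2 mutineers across (skiff back at the start); 0 officers + 3 mutineers across (skiff there); 0 officers + 3 mutineers across (skiff back at the start); 0 officers + 4 mutineers across (skiff there); 0 officers + 4 mutineers across (skiff back at the start); 0 officers + 5 mutineers across (skiff there); 1 officer + 1 mutineer across (skiff there); 1 officer + 1 mutineer across (skiff back at the start); 2 officers + 2 mutineers across (skiff there). So no valid plan exists.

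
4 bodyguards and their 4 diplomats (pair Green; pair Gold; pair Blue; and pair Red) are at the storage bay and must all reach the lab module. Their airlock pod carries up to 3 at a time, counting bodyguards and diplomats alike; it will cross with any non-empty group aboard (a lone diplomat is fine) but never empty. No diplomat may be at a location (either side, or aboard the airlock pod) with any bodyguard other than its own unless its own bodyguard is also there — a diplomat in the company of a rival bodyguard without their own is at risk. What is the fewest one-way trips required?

Counting alone: each trip to the lab module takes at most 3 across and each return brings at least 1 back, so after t trips out (and t−1 returns) at most 3t − (t−1) of the 8 are across; that first reaches 8 at t = 4, so at least 7 crossings are needed.
The safety rule pushes this higher. Following every safe sequence of crossings, the most of the 8 that can be at the lab module as the airlock pod arrives there on crossing 7 is 7 — never all 8.
So no plan with fewer than 9 crossings exists, and this one achieves 9:
1. bodyguard Green and diplomat Green cross → the lab module.
2. bodyguard Green crosses ← the storage bay.
3. bodyguard Gold, bodyguard Green, and diplomat Gold cross → the lab module.
4. bodyguard Green and diplomat Green cross ← the storage bay.
5. bodyguard Blue, bodyguard Green, and bodyguard Red cross → the lab module.
6. diplomat Gold crosses ← the storage bay.
7. diplomat Gold and diplomat Green cross → the lab module.
8. diplomat Green crosses ← the storage bay.
9. diplomat Blue, diplomat Green, and diplomat Red cross → the lab module.

9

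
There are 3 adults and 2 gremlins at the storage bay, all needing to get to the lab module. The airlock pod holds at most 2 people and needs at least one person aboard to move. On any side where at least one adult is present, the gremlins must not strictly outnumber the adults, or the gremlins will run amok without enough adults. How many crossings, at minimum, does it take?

Counting alone: each trip to the lab module takes at most 2 across and each return brings at least 1 back, so after t trips out (and t−1 returns) at most 2t − (t−1) of the 5 are across; that first reaches 5 at t = 4, so at least 7 crossings are needed.
The plan below uses exactly 7 crossings, so it is optimal:
1. 2 gremlins → the lab module.  (the storage bay: 3A 0G; the lab module: 0A 2G)
2. 1 gremlin ← the storage bay.  (the storage bay: 3A 1G; the lab module: 0A 1G)
3. 2 adults → the lab module.  (the storage bay: 1A 1G; the lab module: 2A 1G)
4. 1 adult ← the storage bay.  (the storage bay: 2A 1G; the lab module: 1A 1G)
5. 1 adult and 1 gremlin → the lab module.  (the storage bay: 1A 0G; the lab module: 2A 2G)
6. 1 gremlin ← the storage bay.  (the storage bay: 1A 1G; the lab module: 2A 1G)
7. 1 adult and 1 gremlin → the lab module.  (the storage bay: 0A 0G; the lab module: 3A 2G)

7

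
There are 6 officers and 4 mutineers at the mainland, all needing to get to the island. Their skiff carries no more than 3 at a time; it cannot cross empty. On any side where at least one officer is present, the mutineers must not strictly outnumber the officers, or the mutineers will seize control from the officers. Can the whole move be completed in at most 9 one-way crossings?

Yes

Yes — this plan uses 9 crossings (≤ 9):
1. 2 mutineers → the island.  (the mainland: 6O 2M; the island: 0O 2M)
2. 1 mutineer ← the mainland.  (the mainland: 6O 3M; the island: 0O 1M)
3. 3 mutineers → the island.  (the mainland: 6O 0M; the island: 0O 4M)
4. 1 mutineer ← the mainland.  (the mainland: 6O 1M; the island: 0O 3M)
5. 3 officers → the island.  (the mainland: 3O 1M; the island: 3O 3M)
6. 1 mutineer ← the mainland.  (the mainland: 3O 2M; the island: 3O 2M)
7. 1 officer and 2 mutineers → the island.  (the mainland: 2O 0M; the island: 4O 4M)
8. 1 mutineer ← the mainland.  (the mainland: 2O 1M; the island: 4O 3M)
9. 2 officers and 1 mutineer → the island.  (the mainland: 0O 0M; the island: 6O 4M)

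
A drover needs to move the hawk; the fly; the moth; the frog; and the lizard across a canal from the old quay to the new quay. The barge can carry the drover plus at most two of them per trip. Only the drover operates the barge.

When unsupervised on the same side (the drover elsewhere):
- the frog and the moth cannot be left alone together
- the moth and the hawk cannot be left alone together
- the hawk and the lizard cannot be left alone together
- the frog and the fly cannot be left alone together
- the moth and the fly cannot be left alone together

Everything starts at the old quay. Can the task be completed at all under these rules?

Whatever the first load, the items left behind include a forbidden pair without the drover. No opening move is safe, so no plan exists.

No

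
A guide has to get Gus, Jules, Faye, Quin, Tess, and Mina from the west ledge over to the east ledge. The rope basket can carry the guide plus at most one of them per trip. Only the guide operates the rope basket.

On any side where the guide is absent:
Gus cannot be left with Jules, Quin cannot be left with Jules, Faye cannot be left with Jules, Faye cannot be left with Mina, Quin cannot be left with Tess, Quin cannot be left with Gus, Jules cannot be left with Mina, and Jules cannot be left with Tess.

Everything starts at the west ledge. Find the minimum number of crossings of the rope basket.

Whatever the first load, the items left behind include a forbidden pair without the guide. No opening move is safe, so no plan exists.

impossible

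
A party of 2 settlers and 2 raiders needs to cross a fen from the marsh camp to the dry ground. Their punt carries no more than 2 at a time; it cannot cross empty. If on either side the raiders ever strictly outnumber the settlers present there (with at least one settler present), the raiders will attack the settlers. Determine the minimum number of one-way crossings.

Counting alone: each trip to the dry ground takes at most 2 across and each return brings at least 1 back, so after t trips out (and t−1 returns) at most 2t − (t−1) of the 4 are across; that first reaches 4 at t = 3, so at least 5 crossings are needed.
The plan below uses exactly 5 crossings, so it is optimal:
1. 2 raiders → the dry ground.  (the marsh camp: 2S 0R; the dry ground: 0S 2R)
2. 1 raider ← the marsh camp.  (the marsh camp: 2S 1R; the dry ground: 0S 1R)
3. 2 settlers → the dry ground.  (the marsh camp: 0S 1R; the dry ground: 2S 1R)
4. 1 raider ← the marsh camp.  (the marsh camp: 0S 2R; the dry ground: 2S 0R)
5. 2 raiders → the dry ground.  (the marsh camp: 0S 0R; the dry ground: 2S 2R)

5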